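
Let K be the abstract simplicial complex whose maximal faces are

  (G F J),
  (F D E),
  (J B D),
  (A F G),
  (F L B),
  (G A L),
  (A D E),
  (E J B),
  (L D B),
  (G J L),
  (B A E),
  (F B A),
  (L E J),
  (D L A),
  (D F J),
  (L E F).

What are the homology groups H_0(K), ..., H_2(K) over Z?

H_0 ≅ Z,  H_1 ≅ Z^2,  H_2 ≅ Z.

Fix the vertex order A < B < D < E < F < G < J < L and write every simplex with vertices in increasing order. Then dim K = 2 and the simplices of K are:

  0-simplices (8): A, B, D, E, F, G, J, L
  1-simplices (24): AB, AD, AE, AF, AG, AL, BD, BE, BF, BJ, BL, DE, DF, DJ, DL, EF, EJ, EL, FG, FJ, FL, GJ, GL, JL
  2-simplices (16): ABE, ABF, ADE, ADL, AFG, AGL, BDJ, BDL, BEJ, BFL, DEF, DFJ, EFL, EJL, FGJ, GJL

so the chain groups are C_0 ≅ Z^8, C_1 ≅ Z^24, C_2 ≅ Z^16.

The boundary map ∂_1: C_1 → C_0 maps an edge to its endpoints' difference, ∂[p,q] = q − p. For instance
  ∂AE = E − A.
The resulting 8×24 matrix has rank 7, and its Smith normal form has invariant factors (1,1,1,1,1,1,1).

Boundary ∂_2: C_2 → C_1 sends each 2-simplex [p,q,r] to [q,r] − [p,r] + [p,q]. For instance
  ∂BDJ = DJ − BJ + BD,
  ∂EFL = FL − EL + EF.
This gives a 24×16 integer matrix of rank 15; reducing to Smith normal form yields diagonal entries (1,1,1,1,1,1,1,1,1,1,1,1,1,1,1).

Computing H_k = (kernel of ∂_k) / (image of ∂_{k+1}):

  H_0: rank C_0 − rank ∂_1 = 8 − 7 = 1, and the invariant factors of ∂_1 are all 1, so H_0 ≅ Z.
  H_1: rank ker ∂_1 − rank ∂_2 = (24 − 7) − 15 = 2, and the invariant factors of ∂_2 are all 1, so H_1 ≅ Z^2.
  H_2: rank ker ∂_2 − rank ∂_3 = (16 − 15) − 0 = 1, and there is no ∂_3, so H_2 ≅ Z.

(K is a triangulation of the torus T^2.)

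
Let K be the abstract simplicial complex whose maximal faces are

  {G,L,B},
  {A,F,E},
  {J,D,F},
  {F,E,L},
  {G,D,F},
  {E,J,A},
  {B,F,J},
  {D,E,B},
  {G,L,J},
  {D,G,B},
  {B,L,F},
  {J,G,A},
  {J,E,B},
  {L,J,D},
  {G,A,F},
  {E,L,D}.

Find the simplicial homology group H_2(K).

H_2 ≅ Z.

Fix the vertex order A < B < D < E < F < G < J < L and write every simplex with vertices in increasing order. Then dim K = 2 and the simplices of K are:

  0-simplices (8): A, B, D, E, F, G, J, L
  1-simplices (24): AE, AF, AG, AJ, BD, BE, BF, BG, BJ, BL, DE, DF, DG, DJ, DL, EF, EJ, EL, FG, FJ, FL, GJ, GL, JL
  2-simplices (16): AEF, AEJ, AFG, AGJ, BDE, BDG, BEJ, BFJ, BFL, BGL, DEL, DFG, DFJ, DJL, EFL, GJL

Hence C_0 ≅ Z^8, C_1 ≅ Z^24, C_2 ≅ Z^16.

∂_1: C_1 → C_0 is given by ∂[p,q] = [q] − [p].
This gives a 8×24 integer matrix of rank 7; reducing to Smith normal form yields diagonal entries (1,1,1,1,1,1,1).

Boundary ∂_2: C_2 → C_1 sends each 2-simplex [p,q,r] to [q,r] − [p,r] + [p,q]. For instance
  ∂BFL = FL − BL + BF,
  ∂BDG = DG − BG + BD.
The resulting 24×16 matrix has rank 15, and its Smith normal form has invariant factors (1,1,1,1,1,1,1,1,1,1,1,1,1,1,1).

Now H_k = ker ∂_k / im ∂_{k+1}, so:

  H_2: rank ker ∂_2 − rank ∂_3 = (16 − 15) − 0 = 1, and there is no ∂_3, so H_2 = Z.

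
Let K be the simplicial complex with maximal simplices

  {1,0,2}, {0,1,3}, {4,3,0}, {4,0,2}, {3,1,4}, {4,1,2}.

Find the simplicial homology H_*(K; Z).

Fix the vertex order 0 < 1 < 2 < 3 < 4 and write every simplex with vertices in increasing order. Then dim K = 2 and the simplices of K are:

  0-simplices (5): [0], [1], [2], [3], [4]
  1-simplices (9): [0,1], [0,2], [0,3], [0,4], [1,2], [1,3], [1,4], [2,4], [3,4]
  2-simplices (6): [0,1,2], [0,1,3], [0,2,4], [0,3,4], [1,2,4], [1,3,4]

Hence C_0 ≅ Z^5, C_1 ≅ Z^9, C_2 ≅ Z^6.

∂_1: C_1 → C_0 sends each edge [p,q] (with p < q) to q − p.
As a 5×9 matrix over Z this has rank 4, with invariant factors (1,1,1,1).

Boundary ∂_2: C_2 → C_1 acts by ∂[p,q,r] = [q,r] − [p,r] + [p,q]. For instance
  ∂[0,1,2] = [1,2] − [0,2] + [0,1],
  ∂[1,2,4] = [2,4] − [1,4] + [1,2].
The 9×6 boundary matrix has rank 5 and Smith normal form diag(1,1,1,1,1).

From H_k ≅ ker(∂_k) / im(∂_{k+1}) we obtain:

  H_0: rank C_0 − rank ∂_1 = 5 − 4 = 1, and the invariant factors of ∂_1 are all 1, so H_0 ≅ Z.
  H_1: rank ker ∂_1 − rank ∂_2 = (9 − 4) − 5 = 0, and the invariant factors of ∂_2 are all 1, so H_1 ≅ 0.
  H_2: rank ker ∂_2 − rank ∂_3 = (6 − 5) − 0 = 1, and there is no ∂_3, so H_2 ≅ Z.

(K is a triangulation of the 2-sphere S^2.)

H_0 ≅ Z,  H_1 = 0,  H_2 ≅ Z.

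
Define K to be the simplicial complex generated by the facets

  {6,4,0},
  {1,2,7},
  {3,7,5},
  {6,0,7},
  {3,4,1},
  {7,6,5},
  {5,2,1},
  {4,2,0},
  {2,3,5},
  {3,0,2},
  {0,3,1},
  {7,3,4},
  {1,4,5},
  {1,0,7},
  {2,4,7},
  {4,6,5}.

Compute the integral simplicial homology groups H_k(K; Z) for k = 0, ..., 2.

Fix the vertex order 0 < 1 < 2 < 3 < 4 < 5 < 6 < 7 and write every simplex with vertices in increasing order. Then dim K = 2 and the simplices of K are:

  0-simplices (8): [0], [1], [2], [3], [4], [5], [6], [7]
  1-simplices (24): (24 of them)
  2-simplices (16): [0,1,3], [0,1,7], [0,2,3], [0,2,4], [0,4,6], [0,6,7], [1,2,5], [1,2,7], [1,3,4], [1,4,5], [2,3,5], [2,4,7], [3,4,7], [3,5,7], [4,5,6], [5,6,7]

Hence C_0 ≅ Z^8, C_1 ≅ Z^24, C_2 ≅ Z^16.

Boundary ∂_1: C_1 → C_0 maps an edge to its endpoints' difference, ∂[p,q] = q − p.
The 8×24 boundary matrix has rank 7 and Smith normal form diag(1,1,1,1,1,1,1).

∂_2: C_2 → C_1 maps a triangle to the signed sum of its edges. For instance
  ∂[0,1,7] = [1,7] − [0,7] + [0,1],
  ∂[4,5,6] = [5,6] − [4,6] + [4,5].
This gives a 24×16 integer matrix of rank 15; reducing to Smith normal form yields diagonal entries (1,1,1,1,1,1,1,1,1,1,1,1,1,1,1).

Now H_k = ker ∂_k / im ∂_{k+1}, so:

  H_0: rank C_0 − rank ∂_1 = 8 − 7 = 1, and the invariant factors of ∂_1 are all 1, so H_0 = Z.
  H_1: rank ker ∂_1 − rank ∂_2 = (24 − 7) − 15 = 2, and the invariant factors of ∂_2 are all 1, so H_1 = Z^2.
  H_2: rank ker ∂_2 − rank ∂_3 = (16 − 15) − 0 = 1, and there is no ∂_3, so H_2 = Z.

(K is a triangulation of the torus T^2.)

H_0 ≅ Z,  H_1 ≅ Z^2,  H_2 ≅ Z.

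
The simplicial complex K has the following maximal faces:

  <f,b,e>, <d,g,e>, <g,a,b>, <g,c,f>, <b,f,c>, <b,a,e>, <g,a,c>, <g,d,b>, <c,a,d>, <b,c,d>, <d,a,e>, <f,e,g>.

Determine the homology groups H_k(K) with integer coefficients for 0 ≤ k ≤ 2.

H_0 = Z,  H_1 = Z/2,  H_2 = 0.

K has 7 vertices, 18 edges, 12 triangles.
rank ∂_0 = 0, rank ∂_1 = 6 ⇒ b_0 = 7 − 0 − 6 = 1; all invariant factors of ∂_1 are 1 so no torsion. So H_0 = Z.
rank ∂_1 = 6, rank ∂_2 = 12 ⇒ b_1 = 18 − 6 − 12 = 0; ∂_2 has invariant factor(s) [2] giving torsion. So H_1 = Z/2.
rank ∂_2 = 12, rank ∂_3 = 0 ⇒ b_2 = 12 − 12 − 0 = 0. So H_2 = 0.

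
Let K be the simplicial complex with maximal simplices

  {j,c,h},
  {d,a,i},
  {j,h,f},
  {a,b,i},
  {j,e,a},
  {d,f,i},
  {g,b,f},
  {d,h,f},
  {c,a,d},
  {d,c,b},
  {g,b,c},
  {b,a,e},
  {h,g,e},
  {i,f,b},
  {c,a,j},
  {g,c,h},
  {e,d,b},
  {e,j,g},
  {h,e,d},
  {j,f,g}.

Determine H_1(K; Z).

Take the total order a < b < c < d < e < f < g < h < i < j on the vertex set. Then K (dimension 2) consists of the simplices:

  0-simplices (10): a, b, c, d, e, f, g, h, i, j
  1-simplices (30): ab, ac, ad, ae, ai, aj, bc, bd, be, bf, bg, bi, cd, cg, ch, cj, de, df, dh, di, eg, eh, ej, fg, fh, fi, fj, gh, gj, hj
  2-simplices (20): abe, abi, acd, acj, adi, aej, bcd, bcg, bde, bfg, bfi, cgh, chj, deh, dfh, dfi, egh, egj, fgj, fhj

giving chain groups C_0 ≅ Z^10, C_1 ≅ Z^30, C_2 ≅ Z^20.

Boundary ∂_1: C_1 → C_0 sends each edge [p,q] (with p < q) to q − p.
As a 10×30 matrix over Z this has rank 9, with invariant factors (1,1,1,1,1,1,1,1,1).

The boundary map ∂_2: C_2 → C_1 sends each 2-simplex [p,q,r] to [q,r] − [p,r] + [p,q]. For instance
  ∂fgj = gj − fj + fg,
  ∂egh = gh − eh + eg.
The resulting 30×20 matrix has rank 20, and its Smith normal form has invariant factors (1,1,1,1,1,1,1,1,1,1,1,1,1,1,1,1,1,1,1,2).

From H_k ≅ ker(∂_k) / im(∂_{k+1}) we obtain:

  H_1: rank ker ∂_1 − rank ∂_2 = (30 − 9) − 20 = 1, and ∂_2 has invariant factor 2 > 1, so H_1 = Z ⊕ Z/2Z.

H_1 = Z ⊕ Z/2Z.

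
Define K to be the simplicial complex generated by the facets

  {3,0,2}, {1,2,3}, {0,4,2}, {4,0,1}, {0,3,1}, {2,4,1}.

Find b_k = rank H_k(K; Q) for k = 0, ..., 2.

b_0 = 1, b_1 = 0, b_2 = 1.

Fix the vertex order 0 < 1 < 2 < 3 < 4 and write every simplex with vertices in increasing order. Then dim K = 2 and the simplices of K are:

  0-simplices (5): [0], [1], [2], [3], [4]
  1-simplices (9): [0,1], [0,2], [0,3], [0,4], [1,2], [1,3], [1,4], [2,3], [2,4]
  2-simplices (6): [0,1,3], [0,1,4], [0,2,3], [0,2,4], [1,2,3], [1,2,4]

giving chain groups C_0 ≅ Z^5, C_1 ≅ Z^9, C_2 ≅ Z^6.

∂_1: C_1 → C_0 sends each edge [p,q] (with p < q) to q − p. For instance
  ∂[0,3] = [3] − [0].
The 5×9 boundary matrix has rank 4 and Smith normal form diag(1,1,1,1).

Boundary ∂_2: C_2 → C_1 acts by ∂[p,q,r] = [q,r] − [p,r] + [p,q]. For instance
  ∂[0,2,4] = [2,4] − [0,4] + [0,2],
  ∂[0,2,3] = [2,3] − [0,3] + [0,2].
As a 9×6 matrix over Z this has rank 5, with invariant factors (1,1,1,1,1).

Reading off H_k = ker ∂_k / im ∂_{k+1}:

  H_0: rank C_0 − rank ∂_1 = 5 − 4 = 1, and the invariant factors of ∂_1 are all 1, so H_0 ≅ Z.
  H_1: rank ker ∂_1 − rank ∂_2 = (9 − 4) − 5 = 0, and the invariant factors of ∂_2 are all 1, so H_1 ≅ 0.
  H_2: rank ker ∂_2 − rank ∂_3 = (6 − 5) − 0 = 1, and there is no ∂_3, so H_2 ≅ Z.

As a check, the Euler characteristic is 5 − 9 + 6 = 2, which agrees with 1 − 0 + 1 = 2.

Hence the Betti numbers are b_0 = 1, b_1 = 0, b_2 = 1.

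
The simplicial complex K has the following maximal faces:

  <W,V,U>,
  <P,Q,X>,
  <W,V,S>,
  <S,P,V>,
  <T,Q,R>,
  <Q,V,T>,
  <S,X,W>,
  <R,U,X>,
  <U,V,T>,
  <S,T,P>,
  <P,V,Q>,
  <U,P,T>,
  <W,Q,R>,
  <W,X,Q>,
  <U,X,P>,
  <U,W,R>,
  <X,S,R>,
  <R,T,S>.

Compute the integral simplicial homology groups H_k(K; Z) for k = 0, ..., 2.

H_0 ≅ Z,  H_1 ≅ Z ⊕ Z/2Z,  H_2 = 0.

K has 9 vertices, 27 edges, 18 triangles.
rank ∂_0 = 0, rank ∂_1 = 8 ⇒ b_0 = 9 − 0 − 8 = 1; all invariant factors of ∂_1 are 1 so no torsion. So H_0 = Z.
rank ∂_1 = 8, rank ∂_2 = 18 ⇒ b_1 = 27 − 8 − 18 = 1; ∂_2 has invariant factor(s) [2] giving torsion. So H_1 = Z ⊕ Z/2Z.
rank ∂_2 = 18, rank ∂_3 = 0 ⇒ b_2 = 18 − 18 − 0 = 0. So H_2 = 0.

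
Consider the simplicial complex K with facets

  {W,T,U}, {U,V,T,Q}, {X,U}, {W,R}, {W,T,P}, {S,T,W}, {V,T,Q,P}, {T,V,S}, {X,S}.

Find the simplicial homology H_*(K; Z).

H_0 ≅ Z,  H_1 ≅ Z,  H_2 = 0,  H_3 = 0.

Order the vertices as P < Q < R < S < T < U < V < W < X. Listing each simplex with vertices in this order, K has dimension 3 with simplices:

  0-simplices (9): P, Q, R, S, T, U, V, W, X
  1-simplices (18): PQ, PT, PV, PW, QT, QU, QV, RW, ST, SV, SW, SX, TU, TV, TW, UV, UW, UX
  2-simplices (11): PQT, PQV, PTV, PTW, QTU, QTV, QUV, STV, STW, TUV, TUW
  3-simplices (2): PQTV, QTUV

so the chain groups are C_0 ≅ Z^9, C_1 ≅ Z^18, C_2 ≅ Z^11, C_3 ≅ Z^2.

The boundary map ∂_1: C_1 → C_0 is given by ∂[p,q] = [q] − [p]. For instance
  ∂UX = X − U.
The 9×18 boundary matrix has rank 8 and Smith normal form diag(1,1,1,1,1,1,1,1).

The boundary map ∂_2: C_2 → C_1 maps a triangle to the signed sum of its edges. For instance
  ∂TUW = UW − TW + TU,
  ∂QTU = TU − QU + QT.
As a 18×11 matrix over Z this has rank 9, with invariant factors (1,1,1,1,1,1,1,1,1).

∂_3: C_3 → C_2 sends each 3-simplex σ to the alternating sum Σ_i (−1)^i (σ with its i-th vertex removed). For instance
  ∂PQTV = QTV − PTV + PQV − PQT,
  ∂QTUV = TUV − QUV + QTV − QTU.
This gives a 11×2 integer matrix of rank 2; reducing to Smith normal form yields diagonal entries (1,1).

Reading off H_k = ker ∂_k / im ∂_{k+1}:

  H_0: rank C_0 − rank ∂_1 = 9 − 8 = 1, and the invariant factors of ∂_1 are all 1, so H_0 ≅ Z.
  H_1: rank ker ∂_1 − rank ∂_2 = (18 − 8) − 9 = 1, and the invariant factors of ∂_2 are all 1, so H_1 ≅ Z.
  H_2: rank ker ∂_2 − rank ∂_3 = (11 − 9) − 2 = 0, and the invariant factors of ∂_3 are all 1, so H_2 ≅ 0.
  H_3: rank ker ∂_3 − rank ∂_4 = (2 − 2) − 0 = 0, and there is no ∂_4, so H_3 ≅ 0.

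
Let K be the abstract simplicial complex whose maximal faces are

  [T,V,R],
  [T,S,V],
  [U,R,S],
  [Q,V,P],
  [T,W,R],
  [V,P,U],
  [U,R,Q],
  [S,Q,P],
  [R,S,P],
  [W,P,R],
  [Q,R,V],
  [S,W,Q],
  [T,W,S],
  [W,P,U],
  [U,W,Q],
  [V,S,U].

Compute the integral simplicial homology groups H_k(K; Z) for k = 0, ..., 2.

H_0 = Z,  H_1 = Z^2,  H_2 = Z.

Fix the vertex order P < Q < R < S < T < U < V < W and write every simplex with vertices in increasing order. Then dim K = 2 and the simplices of K are:

  0-simplices (8): P, Q, R, S, T, U, V, W
  1-simplices (24): PQ, PR, PS, PU, PV, PW, QR, QS, QU, QV, QW, RS, RT, RU, RV, RW, ST, SU, SV, SW, TV, TW, UV, UW
  2-simplices (16): PQS, PQV, PRS, PRW, PUV, PUW, QRU, QRV, QSW, QUW, RSU, RTV, RTW, STV, STW, SUV

so the chain groups are C_0 ≅ Z^8, C_1 ≅ Z^24, C_2 ≅ Z^16.

Boundary ∂_1: C_1 → C_0 sends each edge [p,q] (with p < q) to q − p.
The 8×24 boundary matrix has rank 7 and Smith normal form diag(1,1,1,1,1,1,1).

The boundary map ∂_2: C_2 → C_1 maps a triangle to the signed sum of its edges. For instance
  ∂PQS = QS − PS + PQ,
  ∂SUV = UV − SV + SU.
The resulting 24×16 matrix has rank 15, and its Smith normal form has invariant factors (1,1,1,1,1,1,1,1,1,1,1,1,1,1,1).

Computing H_k = (kernel of ∂_k) / (image of ∂_{k+1}):

  H_0: rank C_0 − rank ∂_1 = 8 − 7 = 1, and the invariant factors of ∂_1 are all 1, so H_0 ≅ Z.
  H_1: rank ker ∂_1 − rank ∂_2 = (24 − 7) − 15 = 2, and the invariant factors of ∂_2 are all 1, so H_1 ≅ Z^2.
  H_2: rank ker ∂_2 − rank ∂_3 = (16 − 15) − 0 = 1, and there is no ∂_3, so H_2 ≅ Z.

As a check, the Euler characteristic is 8 − 24 + 16 = 0, which agrees with 1 − 2 + 1 = 0.
(K is a triangulation of the torus T^2.)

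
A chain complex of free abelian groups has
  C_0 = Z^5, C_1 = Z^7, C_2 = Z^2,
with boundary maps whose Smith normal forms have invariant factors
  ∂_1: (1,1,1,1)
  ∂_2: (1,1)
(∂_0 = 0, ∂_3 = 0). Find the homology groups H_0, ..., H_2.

H_0: b_0 = 5 − 0 − 4 = 1; torsion from ∂_1 factors > 1: none. So H_0 ≅ Z.
H_1: b_1 = 7 − 4 − 2 = 1; torsion from ∂_2 factors > 1: none. So H_1 ≅ Z.
H_2: b_2 = 2 − 2 − 0 = 0; torsion from ∂_3 factors > 1: none. So H_2 ≅ 0.

H_0 ≅ Z,  H_1 ≅ Z,  H_2 = 0.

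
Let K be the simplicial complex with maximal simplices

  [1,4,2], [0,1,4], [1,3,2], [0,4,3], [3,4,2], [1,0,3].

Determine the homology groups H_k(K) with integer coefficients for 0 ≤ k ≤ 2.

H_0 ≅ Z,  H_1 = 0,  H_2 ≅ Z.

Take the total order 0 < 1 < 2 < 3 < 4 on the vertex set. Then K (dimension 2) consists of the simplices:

  0-simplices (5): [0], [1], [2], [3], [4]
  1-simplices (9): [0,1], [0,3], [0,4], [1,2], [1,3], [1,4], [2,3], [2,4], [3,4]
  2-simplices (6): [0,1,3], [0,1,4], [0,3,4], [1,2,3], [1,2,4], [2,3,4]

so the chain groups are C_0 ≅ Z^5, C_1 ≅ Z^9, C_2 ≅ Z^6.

Boundary ∂_1: C_1 → C_0 sends each edge [p,q] (with p < q) to q − p. For instance
  ∂[1,2] = [2] − [1].
As a 5×9 matrix over Z this has rank 4, with invariant factors (1,1,1,1).

∂_2: C_2 → C_1 sends each 2-simplex [p,q,r] to [q,r] − [p,r] + [p,q]. For instance
  ∂[0,1,4] = [1,4] − [0,4] + [0,1],
  ∂[0,1,3] = [1,3] − [0,3] + [0,1].
The 9×6 boundary matrix has rank 5 and Smith normal form diag(1,1,1,1,1).

Computing H_k = (kernel of ∂_k) / (image of ∂_{k+1}):

  H_0: rank C_0 − rank ∂_1 = 5 − 4 = 1, and the invariant factors of ∂_1 are all 1, so H_0 = Z.
  H_1: rank ker ∂_1 − rank ∂_2 = (9 − 4) − 5 = 0, and the invariant factors of ∂_2 are all 1, so H_1 = 0.
  H_2: rank ker ∂_2 − rank ∂_3 = (6 − 5) − 0 = 1, and there is no ∂_3, so H_2 = Z.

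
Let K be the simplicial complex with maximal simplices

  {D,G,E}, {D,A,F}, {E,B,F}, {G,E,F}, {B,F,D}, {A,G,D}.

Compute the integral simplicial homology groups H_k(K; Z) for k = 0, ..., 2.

H_0 = Z,  H_1 = Z,  H_2 = 0.

We work with the vertex ordering A < B < D < E < F < G. The simplices of K, each written with vertices in increasing order, are:

  0-simplices (6): A, B, D, E, F, G
  1-simplices (12): AD, AF, AG, BD, BE, BF, DE, DF, DG, EF, EG, FG
  2-simplices (6): ADF, ADG, BDF, BEF, DEG, EFG

Hence C_0 ≅ Z^6, C_1 ≅ Z^12, C_2 ≅ Z^6.

The boundary map ∂_1: C_1 → C_0 sends each edge [p,q] (with p < q) to q − p. For instance
  ∂BF = F − B.
As a 6×12 matrix over Z this has rank 5, with invariant factors (1,1,1,1,1).

The boundary map ∂_2: C_2 → C_1 sends each 2-simplex [p,q,r] to [q,r] − [p,r] + [p,q]. For instance
  ∂BDF = DF − BF + BD,
  ∂DEG = EG − DG + DE.
The resulting 12×6 matrix has rank 6, and its Smith normal form has invariant factors (1,1,1,1,1,1).

Now H_k = ker ∂_k / im ∂_{k+1}, so:

  H_0: rank C_0 − rank ∂_1 = 6 − 5 = 1, and the invariant factors of ∂_1 are all 1, so H_0 = Z.
  H_1: rank ker ∂_1 − rank ∂_2 = (12 − 5) − 6 = 1, and the invariant factors of ∂_2 are all 1, so H_1 = Z.
  H_2: rank ker ∂_2 − rank ∂_3 = (6 − 6) − 0 = 0, and there is no ∂_3, so H_2 = 0.

As a check, the Euler characteristic is 6 − 12 + 6 = 0, which agrees with 1 − 1 + 0 = 0.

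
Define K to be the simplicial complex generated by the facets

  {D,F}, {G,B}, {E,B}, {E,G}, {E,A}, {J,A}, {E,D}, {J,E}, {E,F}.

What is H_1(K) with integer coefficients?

We work with the vertex ordering A < B < D < E < F < G < J. The simplices of K, each written with vertices in increasing order, are:

  0-simplices (7): A, B, D, E, F, G, J
  1-simplices (9): AE, AJ, BE, BG, DE, DF, EF, EG, EJ

giving chain groups C_0 ≅ Z^7, C_1 ≅ Z^9.

Boundary ∂_1: C_1 → C_0 sends each edge [p,q] (with p < q) to q − p.
This gives a 7×9 integer matrix of rank 6; reducing to Smith normal form yields diagonal entries (1,1,1,1,1,1).

From H_k ≅ ker(∂_k) / im(∂_{k+1}) we obtain:

  H_1: rank ker ∂_1 − rank ∂_2 = (9 − 6) − 0 = 3, and there is no ∂_2, so H_1 ≅ Z^3.

(K is a triangulation of a wedge of 3 circles.)

H_1 = Z^3.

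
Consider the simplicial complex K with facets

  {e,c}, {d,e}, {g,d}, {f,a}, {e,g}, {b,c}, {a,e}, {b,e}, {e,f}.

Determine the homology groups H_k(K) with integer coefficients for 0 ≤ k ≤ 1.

Order the vertices as a < b < c < d < e < f < g. Listing each simplex with vertices in this order, K has dimension 1 with simplices:

  0-simplices (7): a, b, c, d, e, f, g
  1-simplices (9): ae, af, bc, be, ce, de, dg, ef, eg

giving chain groups C_0 ≅ Z^7, C_1 ≅ Z^9.

∂_1: C_1 → C_0 maps an edge to its endpoints' difference, ∂[p,q] = q − p.
As a 7×9 matrix over Z this has rank 6, with invariant factors (1,1,1,1,1,1).

Reading off H_k = ker ∂_k / im ∂_{k+1}:

  H_0: rank C_0 − rank ∂_1 = 7 − 6 = 1, and the invariant factors of ∂_1 are all 1, so H_0 ≅ Z.
  H_1: rank ker ∂_1 − rank ∂_2 = (9 − 6) − 0 = 3, and there is no ∂_2, so H_1 ≅ Z^3.

As a check, the Euler characteristic is 7 − 9 = -2, which agrees with 1 − 3 = -2.

H_0 = Z,  H_1 = Z^3.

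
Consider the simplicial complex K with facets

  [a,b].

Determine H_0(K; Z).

Fix the vertex order a < b and write every simplex with vertices in increasing order. Then dim K = 1 and the simplices of K are:

  0-simplices (2): a, b
  1-simplices (1): ab

giving chain groups C_0 ≅ Z^2, C_1 ≅ Z^1.

∂_1: C_1 → C_0 is given by ∂[p,q] = [q] − [p].
This gives a 2×1 integer matrix of rank 1; reducing to Smith normal form yields diagonal entries (1).

Now H_k = ker ∂_k / im ∂_{k+1}, so:

  H_0: rank C_0 − rank ∂_1 = 2 − 1 = 1, and the invariant factors of ∂_1 are all 1, so H_0 = Z.

H_0 ≅ Z.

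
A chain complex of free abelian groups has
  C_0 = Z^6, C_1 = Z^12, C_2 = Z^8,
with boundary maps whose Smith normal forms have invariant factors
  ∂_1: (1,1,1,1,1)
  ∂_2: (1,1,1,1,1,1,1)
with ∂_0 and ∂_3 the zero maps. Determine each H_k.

H_0: b_0 = 6 − 0 − 5 = 1; torsion from ∂_1 factors > 1: none. So H_0 ≅ Z.
H_1: b_1 = 12 − 5 − 7 = 0; torsion from ∂_2 factors > 1: none. So H_1 ≅ 0.
H_2: b_2 = 8 − 7 − 0 = 1; torsion from ∂_3 factors > 1: none. So H_2 ≅ Z.

H_0 ≅ Z,  H_1 = 0,  H_2 ≅ Z.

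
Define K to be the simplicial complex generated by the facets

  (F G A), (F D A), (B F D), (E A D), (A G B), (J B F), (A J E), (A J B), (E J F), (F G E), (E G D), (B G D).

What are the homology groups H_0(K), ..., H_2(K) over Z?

H_0 = Z,  H_1 = Z/2,  H_2 = 0.

We work with the vertex ordering A < B < D < E < F < G < J. The simplices of K, each written with vertices in increasing order, are:

  0-simplices (7): A, B, D, E, F, G, J
  1-simplices (18): AB, AD, AE, AF, AG, AJ, BD, BF, BG, BJ, DE, DF, DG, EF, EG, EJ, FG, FJ
  2-simplices (12): ABG, ABJ, ADE, ADF, AEJ, AFG, BDF, BDG, BFJ, DEG, EFG, EFJ

giving chain groups C_0 ≅ Z^7, C_1 ≅ Z^18, C_2 ≅ Z^12.

Boundary ∂_1: C_1 → C_0 sends each edge [p,q] (with p < q) to q − p. For instance
  ∂FG = G − F.
This gives a 7×18 integer matrix of rank 6; reducing to Smith normal form yields diagonal entries (1,1,1,1,1,1).

The boundary map ∂_2: C_2 → C_1 sends each 2-simplex [p,q,r] to [q,r] − [p,r] + [p,q]. For instance
  ∂BDF = DF − BF + BD,
  ∂EFG = FG − EG + EF.
The 18×12 boundary matrix has rank 12 and Smith normal form diag(1,1,1,1,1,1,1,1,1,1,1,2).

Reading off H_k = ker ∂_k / im ∂_{k+1}:

  H_0: rank C_0 − rank ∂_1 = 7 − 6 = 1, and the invariant factors of ∂_1 are all 1, so H_0 = Z.
  H_1: rank ker ∂_1 − rank ∂_2 = (18 − 6) − 12 = 0, and ∂_2 has invariant factor 2 > 1, so H_1 = Z/2.
  H_2: rank ker ∂_2 − rank ∂_3 = (12 − 12) − 0 = 0, and there is no ∂_3, so H_2 = 0.

As a check, the Euler characteristic is 7 − 18 + 12 = 1, which agrees with 1 − 0 + 0 = 1.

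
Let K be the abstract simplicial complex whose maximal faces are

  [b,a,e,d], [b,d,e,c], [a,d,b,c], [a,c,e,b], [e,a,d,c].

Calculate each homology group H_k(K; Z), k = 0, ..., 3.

Order the vertices as a < b < c < d < e. Listing each simplex with vertices in this order, K has dimension 3 with simplices:

  0-simplices (5): a, b, c, d, e
  1-simplices (10): ab, ac, ad, ae, bc, bd, be, cd, ce, de
  2-simplices (10): abc, abd, abe, acd, ace, ade, bcd, bce, bde, cde
  3-simplices (5): abcd, abce, abde, acde, bcde

giving chain groups C_0 ≅ Z^5, C_1 ≅ Z^10, C_2 ≅ Z^10, C_3 ≅ Z^5.

Boundary ∂_1: C_1 → C_0 sends each edge [p,q] (with p < q) to q − p.
The resulting 5×10 matrix has rank 4, and its Smith normal form has invariant factors (1,1,1,1).

∂_2: C_2 → C_1 acts by ∂[p,q,r] = [q,r] − [p,r] + [p,q]. For instance
  ∂cde = de − ce + cd,
  ∂bde = de − be + bd.
The resulting 10×10 matrix has rank 6, and its Smith normal form has invariant factors (1,1,1,1,1,1).

∂_3: C_3 → C_2 sends each 3-simplex σ to the alternating sum Σ_i (−1)^i (σ with its i-th vertex removed). For instance
  ∂abce = bce − ace + abe − abc,
  ∂abcd = bcd − acd + abd − abc.
This gives a 10×5 integer matrix of rank 4; reducing to Smith normal form yields diagonal entries (1,1,1,1).

From H_k ≅ ker(∂_k) / im(∂_{k+1}) we obtain:

  H_0: rank C_0 − rank ∂_1 = 5 − 4 = 1, and the invariant factors of ∂_1 are all 1, so H_0 = Z.
  H_1: rank ker ∂_1 − rank ∂_2 = (10 − 4) − 6 = 0, and the invariant factors of ∂_2 are all 1, so H_1 = 0.
  H_2: rank ker ∂_2 − rank ∂_3 = (10 − 6) − 4 = 0, and the invariant factors of ∂_3 are all 1, so H_2 = 0.
  H_3: rank ker ∂_3 − rank ∂_4 = (5 − 4) − 0 = 1, and there is no ∂_4, so H_3 = Z.

H_0 ≅ Z,  H_1 = 0,  H_2 = 0,  H_3 ≅ Z.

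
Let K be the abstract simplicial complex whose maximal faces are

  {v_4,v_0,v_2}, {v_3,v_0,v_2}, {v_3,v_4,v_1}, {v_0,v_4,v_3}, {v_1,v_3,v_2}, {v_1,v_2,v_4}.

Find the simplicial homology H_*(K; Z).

H_0 ≅ Z,  H_1 = 0,  H_2 ≅ Z.

Fix the vertex order v_0 < v_1 < v_2 < v_3 < v_4 and write every simplex with vertices in increasing order. Then dim K = 2 and the simplices of K are:

  0-simplices (5): [v_0], [v_1], [v_2], [v_3], [v_4]
  1-simplices (9): [v_0,v_2], [v_0,v_3], [v_0,v_4], [v_1,v_2], [v_1,v_3], [v_1,v_4], [v_2,v_3], [v_2,v_4], [v_3,v_4]
  2-simplices (6): [v_0,v_2,v_3], [v_0,v_2,v_4], [v_0,v_3,v_4], [v_1,v_2,v_3], [v_1,v_2,v_4], [v_1,v_3,v_4]

so the chain groups are C_0 ≅ Z^5, C_1 ≅ Z^9, C_2 ≅ Z^6.

The boundary map ∂_1: C_1 → C_0 is given by ∂[p,q] = [q] − [p].
This gives a 5×9 integer matrix of rank 4; reducing to Smith normal form yields diagonal entries (1,1,1,1).

Boundary ∂_2: C_2 → C_1 acts by ∂[p,q,r] = [q,r] − [p,r] + [p,q]. For instance
  ∂[v_0,v_2,v_3] = [v_2,v_3] − [v_0,v_3] + [v_0,v_2],
  ∂[v_1,v_3,v_4] = [v_3,v_4] − [v_1,v_4] + [v_1,v_3].
The 9×6 boundary matrix has rank 5 and Smith normal form diag(1,1,1,1,1).

Computing H_k = (kernel of ∂_k) / (image of ∂_{k+1}):

  H_0: rank C_0 − rank ∂_1 = 5 − 4 = 1, and the invariant factors of ∂_1 are all 1, so H_0 ≅ Z.
  H_1: rank ker ∂_1 − rank ∂_2 = (9 − 4) − 5 = 0, and the invariant factors of ∂_2 are all 1, so H_1 ≅ 0.
  H_2: rank ker ∂_2 − rank ∂_3 = (6 − 5) − 0 = 1, and there is no ∂_3, so H_2 ≅ Z.

As a check, the Euler characteristic is 5 − 9 + 6 = 2, which agrees with 1 − 0 + 1 = 2.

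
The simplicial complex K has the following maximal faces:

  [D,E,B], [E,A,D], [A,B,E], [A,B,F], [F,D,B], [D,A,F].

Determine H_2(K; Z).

H_2 ≅ Z.

Order the vertices as A < B < D < E < F. Listing each simplex with vertices in this order, K has dimension 2 with simplices:

  0-simplices (5): A, B, D, E, F
  1-simplices (9): AB, AD, AE, AF, BD, BE, BF, DE, DF
  2-simplices (6): ABE, ABF, ADE, ADF, BDE, BDF

Hence C_0 ≅ Z^5, C_1 ≅ Z^9, C_2 ≅ Z^6.

Boundary ∂_1: C_1 → C_0 sends each edge [p,q] (with p < q) to q − p. For instance
  ∂AF = F − A.
The 5×9 boundary matrix has rank 4 and Smith normal form diag(1,1,1,1).

The boundary map ∂_2: C_2 → C_1 maps a triangle to the signed sum of its edges. For instance
  ∂ABF = BF − AF + AB,
  ∂ADE = DE − AE + AD.
This gives a 9×6 integer matrix of rank 5; reducing to Smith normal form yields diagonal entries (1,1,1,1,1).

Now H_k = ker ∂_k / im ∂_{k+1}, so:

  H_2: rank ker ∂_2 − rank ∂_3 = (6 − 5) − 0 = 1, and there is no ∂_3, so H_2 ≅ Z.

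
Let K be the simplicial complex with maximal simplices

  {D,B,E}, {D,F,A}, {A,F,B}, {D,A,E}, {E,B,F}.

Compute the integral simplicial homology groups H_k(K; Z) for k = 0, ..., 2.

H_0 ≅ Z,  H_1 ≅ Z,  H_2 = 0.

Order the vertices as A < B < D < E < F. Listing each simplex with vertices in this order, K has dimension 2 with simplices:

  0-simplices (5): A, B, D, E, F
  1-simplices (10): AB, AD, AE, AF, BD, BE, BF, DE, DF, EF
  2-simplices (5): ABF, ADE, ADF, BDE, BEF

giving chain groups C_0 ≅ Z^5, C_1 ≅ Z^10, C_2 ≅ Z^5.

∂_1: C_1 → C_0 is given by ∂[p,q] = [q] − [p]. For instance
  ∂BD = D − B.
The 5×10 boundary matrix has rank 4 and Smith normal form diag(1,1,1,1).

∂_2: C_2 → C_1 sends each 2-simplex [p,q,r] to [q,r] − [p,r] + [p,q]. For instance
  ∂ABF = BF − AF + AB,
  ∂ADE = DE − AE + AD.
As a 10×5 matrix over Z this has rank 5, with invariant factors (1,1,1,1,1).

Reading off H_k = ker ∂_k / im ∂_{k+1}:

  H_0: rank C_0 − rank ∂_1 = 5 − 4 = 1, and the invariant factors of ∂_1 are all 1, so H_0 = Z.
  H_1: rank ker ∂_1 − rank ∂_2 = (10 − 4) − 5 = 1, and the invariant factors of ∂_2 are all 1, so H_1 = Z.
  H_2: rank ker ∂_2 − rank ∂_3 = (5 − 5) − 0 = 0, and there is no ∂_3, so H_2 = 0.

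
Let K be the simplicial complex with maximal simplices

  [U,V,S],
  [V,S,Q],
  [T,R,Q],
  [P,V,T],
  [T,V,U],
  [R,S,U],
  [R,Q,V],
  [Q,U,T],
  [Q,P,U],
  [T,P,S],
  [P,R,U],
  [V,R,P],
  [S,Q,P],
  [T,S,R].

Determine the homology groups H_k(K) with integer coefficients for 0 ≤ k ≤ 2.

H_0 = Z,  H_1 = Z^2,  H_2 = Z.

Order the vertices as P < Q < R < S < T < U < V. Listing each simplex with vertices in this order, K has dimension 2 with simplices:

  0-simplices (7): P, Q, R, S, T, U, V
  1-simplices (21): PQ, PR, PS, PT, PU, PV, QR, QS, QT, QU, QV, RS, RT, RU, RV, ST, SU, SV, TU, TV, UV
  2-simplices (14): PQS, PQU, PRU, PRV, PST, PTV, QRT, QRV, QSV, QTU, RST, RSU, SUV, TUV

so the chain groups are C_0 ≅ Z^7, C_1 ≅ Z^21, C_2 ≅ Z^14.

Boundary ∂_1: C_1 → C_0 maps an edge to its endpoints' difference, ∂[p,q] = q − p. For instance
  ∂SU = U − S.
The 7×21 boundary matrix has rank 6 and Smith normal form diag(1,1,1,1,1,1).

∂_2: C_2 → C_1 maps a triangle to the signed sum of its edges. For instance
  ∂PRV = RV − PV + PR,
  ∂PRU = RU − PU + PR.
The resulting 21×14 matrix has rank 13, and its Smith normal form has invariant factors (1,1,1,1,1,1,1,1,1,1,1,1,1).

From H_k ≅ ker(∂_k) / im(∂_{k+1}) we obtain:

  H_0: rank C_0 − rank ∂_1 = 7 − 6 = 1, and the invariant factors of ∂_1 are all 1, so H_0 = Z.
  H_1: rank ker ∂_1 − rank ∂_2 = (21 − 6) − 13 = 2, and the invariant factors of ∂_2 are all 1, so H_1 = Z^2.
  H_2: rank ker ∂_2 − rank ∂_3 = (14 − 13) − 0 = 1, and there is no ∂_3, so H_2 = Z.

(K is a triangulation of the torus T^2.)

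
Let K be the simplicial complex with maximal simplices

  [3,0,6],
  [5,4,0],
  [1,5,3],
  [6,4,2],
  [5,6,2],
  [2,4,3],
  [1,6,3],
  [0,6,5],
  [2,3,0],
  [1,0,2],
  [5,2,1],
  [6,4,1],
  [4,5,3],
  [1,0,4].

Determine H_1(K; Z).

H_1 = Z^2.

Take the total order 0 < 1 < 2 < 3 < 4 < 5 < 6 on the vertex set. Then K (dimension 2) consists of the simplices:

  0-simplices (7): [0], [1], [2], [3], [4], [5], [6]
  1-simplices (21): [0,1], [0,2], [0,3], [0,4], [0,5], [0,6], [1,2], [1,3], [1,4], [1,5], [1,6], [2,3], [2,4], [2,5], [2,6], [3,4], [3,5], [3,6], [4,5], [4,6], [5,6]
  2-simplices (14): [0,1,2], [0,1,4], [0,2,3], [0,3,6], [0,4,5], [0,5,6], [1,2,5], [1,3,5], [1,3,6], [1,4,6], [2,3,4], [2,4,6], [2,5,6], [3,4,5]

giving chain groups C_0 ≅ Z^7, C_1 ≅ Z^21, C_2 ≅ Z^14.

∂_1: C_1 → C_0 maps an edge to its endpoints' difference, ∂[p,q] = q − p. For instance
  ∂[1,6] = [6] − [1].
As a 7×21 matrix over Z this has rank 6, with invariant factors (1,1,1,1,1,1).

Boundary ∂_2: C_2 → C_1 maps a triangle to the signed sum of its edges. For instance
  ∂[2,5,6] = [5,6] − [2,6] + [2,5],
  ∂[1,3,6] = [3,6] − [1,6] + [1,3].
This gives a 21×14 integer matrix of rank 13; reducing to Smith normal form yields diagonal entries (1,1,1,1,1,1,1,1,1,1,1,1,1).

Now H_k = ker ∂_k / im ∂_{k+1}, so:

  H_1: rank ker ∂_1 − rank ∂_2 = (21 − 6) − 13 = 2, and the invariant factors of ∂_2 are all 1, so H_1 ≅ Z^2.

(K is a triangulation of the torus T^2.)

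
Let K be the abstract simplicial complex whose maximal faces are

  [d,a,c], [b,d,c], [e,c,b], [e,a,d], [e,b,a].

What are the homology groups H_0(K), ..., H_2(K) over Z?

H_0 ≅ Z,  H_1 ≅ Z,  H_2 = 0.

Order the vertices as a < b < c < d < e. Listing each simplex with vertices in this order, K has dimension 2 with simplices:

  0-simplices (5): a, b, c, d, e
  1-simplices (10): ab, ac, ad, ae, bc, bd, be, cd, ce, de
  2-simplices (5): abe, acd, ade, bcd, bce

giving chain groups C_0 ≅ Z^5, C_1 ≅ Z^10, C_2 ≅ Z^5.

Boundary ∂_1: C_1 → C_0 maps an edge to its endpoints' difference, ∂[p,q] = q − p.
As a 5×10 matrix over Z this has rank 4, with invariant factors (1,1,1,1).

The boundary map ∂_2: C_2 → C_1 maps a triangle to the signed sum of its edges. For instance
  ∂abe = be − ae + ab,
  ∂ade = de − ae + ad.
As a 10×5 matrix over Z this has rank 5, with invariant factors (1,1,1,1,1).

Computing H_k = (kernel of ∂_k) / (image of ∂_{k+1}):

  H_0: rank C_0 − rank ∂_1 = 5 − 4 = 1, and the invariant factors of ∂_1 are all 1, so H_0 ≅ Z.
  H_1: rank ker ∂_1 − rank ∂_2 = (10 − 4) − 5 = 1, and the invariant factors of ∂_2 are all 1, so H_1 ≅ Z.
  H_2: rank ker ∂_2 − rank ∂_3 = (5 − 5) − 0 = 0, and there is no ∂_3, so H_2 ≅ 0.

(K is a triangulation of the Möbius band.)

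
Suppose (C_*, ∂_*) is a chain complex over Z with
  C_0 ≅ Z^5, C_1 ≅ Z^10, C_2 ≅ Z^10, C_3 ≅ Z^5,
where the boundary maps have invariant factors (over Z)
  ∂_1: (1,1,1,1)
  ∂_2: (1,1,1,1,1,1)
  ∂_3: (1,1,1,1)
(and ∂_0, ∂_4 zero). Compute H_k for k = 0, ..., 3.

H_0 = Z,  H_1 = 0,  H_2 = 0,  H_3 = Z.

H_0: b_0 = 5 − 0 − 4 = 1; torsion from ∂_1 factors > 1: none. So H_0 = Z.
H_1: b_1 = 10 − 4 − 6 = 0; torsion from ∂_2 factors > 1: none. So H_1 = 0.
H_2: b_2 = 10 − 6 − 4 = 0; torsion from ∂_3 factors > 1: none. So H_2 = 0.
H_3: b_3 = 5 − 4 − 0 = 1; torsion from ∂_4 factors > 1: none. So H_3 = Z.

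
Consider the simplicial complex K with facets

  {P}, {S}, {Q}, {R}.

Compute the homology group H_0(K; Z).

Fix the vertex order P < Q < R < S and write every simplex with vertices in increasing order. Then dim K = 0 and the simplices of K are:

  0-simplices (4): P, Q, R, S

so the chain groups are C_0 ≅ Z^4.

Computing H_k = (kernel of ∂_k) / (image of ∂_{k+1}):

  H_0: rank C_0 − rank ∂_1 = 4 − 0 = 4, and there is no ∂_1, so H_0 = Z^4.

H_0 ≅ Z^4.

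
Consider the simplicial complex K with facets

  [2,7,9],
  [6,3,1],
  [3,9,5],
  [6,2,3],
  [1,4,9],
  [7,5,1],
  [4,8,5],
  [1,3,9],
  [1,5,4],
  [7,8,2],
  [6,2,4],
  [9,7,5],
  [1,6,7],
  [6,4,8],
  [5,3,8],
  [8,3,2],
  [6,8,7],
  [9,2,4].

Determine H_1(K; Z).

Take the total order 1 < 2 < 3 < 4 < 5 < 6 < 7 < 8 < 9 on the vertex set. Then K (dimension 2) consists of the simplices:

  0-simplices (9): [1], [2], [3], [4], [5], [6], [7], [8], [9]
  1-simplices (27): (27 of them)
  2-simplices (18): [1,3,6], [1,3,9], [1,4,5], [1,4,9], [1,5,7], [1,6,7], [2,3,6], [2,3,8], [2,4,6], [2,4,9], [2,7,8], [2,7,9], [3,5,8], [3,5,9], [4,5,8], [4,6,8], [5,7,9], [6,7,8]

giving chain groups C_0 ≅ Z^9, C_1 ≅ Z^27, C_2 ≅ Z^18.

Boundary ∂_1: C_1 → C_0 maps an edge to its endpoints' difference, ∂[p,q] = q − p.
This gives a 9×27 integer matrix of rank 8; reducing to Smith normal form yields diagonal entries (1,1,1,1,1,1,1,1).

The boundary map ∂_2: C_2 → C_1 sends each 2-simplex [p,q,r] to [q,r] − [p,r] + [p,q]. For instance
  ∂[5,7,9] = [7,9] − [5,9] + [5,7],
  ∂[2,7,8] = [7,8] − [2,8] + [2,7].
As a 27×18 matrix over Z this has rank 18, with invariant factors (1,1,1,1,1,1,1,1,1,1,1,1,1,1,1,1,1,2).

Now H_k = ker ∂_k / im ∂_{k+1}, so:

  H_1: rank ker ∂_1 − rank ∂_2 = (27 − 8) − 18 = 1, and ∂_2 has invariant factor 2 > 1, so H_1 = Z ⊕ Z_2.

H_1 = Z ⊕ Z_2.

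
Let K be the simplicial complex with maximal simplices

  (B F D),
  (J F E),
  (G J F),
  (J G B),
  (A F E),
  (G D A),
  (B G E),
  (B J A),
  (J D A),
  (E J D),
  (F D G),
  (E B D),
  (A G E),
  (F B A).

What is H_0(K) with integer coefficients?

H_0 ≅ Z.

Take the total order A < B < D < E < F < G < J on the vertex set. Then K (dimension 2) consists of the simplices:

  0-simplices (7): A, B, D, E, F, G, J
  1-simplices (21): AB, AD, AE, AF, AG, AJ, BD, BE, BF, BG, BJ, DE, DF, DG, DJ, EF, EG, EJ, FG, FJ, GJ
  2-simplices (14): ABF, ABJ, ADG, ADJ, AEF, AEG, BDE, BDF, BEG, BGJ, DEJ, DFG, EFJ, FGJ

so the chain groups are C_0 ≅ Z^7, C_1 ≅ Z^21, C_2 ≅ Z^14.

∂_1: C_1 → C_0 maps an edge to its endpoints' difference, ∂[p,q] = q − p.
As a 7×21 matrix over Z this has rank 6, with invariant factors (1,1,1,1,1,1).

The boundary map ∂_2: C_2 → C_1 acts by ∂[p,q,r] = [q,r] − [p,r] + [p,q]. For instance
  ∂DFG = FG − DG + DF,
  ∂AEF = EF − AF + AE.
The 21×14 boundary matrix has rank 13 and Smith normal form diag(1,1,1,1,1,1,1,1,1,1,1,1,1).

From H_k ≅ ker(∂_k) / im(∂_{k+1}) we obtain:

  H_0: rank C_0 − rank ∂_1 = 7 − 6 = 1, and the invariant factors of ∂_1 are all 1, so H_0 ≅ Z.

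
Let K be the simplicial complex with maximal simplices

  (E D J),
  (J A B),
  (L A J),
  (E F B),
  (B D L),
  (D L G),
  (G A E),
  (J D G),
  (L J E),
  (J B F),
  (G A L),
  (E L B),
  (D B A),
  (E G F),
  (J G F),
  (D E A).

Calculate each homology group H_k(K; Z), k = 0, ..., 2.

H_0 = Z,  H_1 = Z^2,  H_2 = Z.

Order the vertices as A < B < D < E < F < G < J < L. Listing each simplex with vertices in this order, K has dimension 2 with simplices:

  0-simplices (8): A, B, D, E, F, G, J, L
  1-simplices (24): AB, AD, AE, AG, AJ, AL, BD, BE, BF, BJ, BL, DE, DG, DJ, DL, EF, EG, EJ, EL, FG, FJ, GJ, GL, JL
  2-simplices (16): ABD, ABJ, ADE, AEG, AGL, AJL, BDL, BEF, BEL, BFJ, DEJ, DGJ, DGL, EFG, EJL, FGJ

giving chain groups C_0 ≅ Z^8, C_1 ≅ Z^24, C_2 ≅ Z^16.

∂_1: C_1 → C_0 sends each edge [p,q] (with p < q) to q − p.
The resulting 8×24 matrix has rank 7, and its Smith normal form has invariant factors (1,1,1,1,1,1,1).

The boundary map ∂_2: C_2 → C_1 sends each 2-simplex [p,q,r] to [q,r] − [p,r] + [p,q]. For instance
  ∂AEG = EG − AG + AE,
  ∂BFJ = FJ − BJ + BF.
The 24×16 boundary matrix has rank 15 and Smith normal form diag(1,1,1,1,1,1,1,1,1,1,1,1,1,1,1).

Computing H_k = (kernel of ∂_k) / (image of ∂_{k+1}):

  H_0: rank C_0 − rank ∂_1 = 8 − 7 = 1, and the invariant factors of ∂_1 are all 1, so H_0 = Z.
  H_1: rank ker ∂_1 − rank ∂_2 = (24 − 7) − 15 = 2, and the invariant factors of ∂_2 are all 1, so H_1 = Z^2.
  H_2: rank ker ∂_2 − rank ∂_3 = (16 − 15) − 0 = 1, and there is no ∂_3, so H_2 = Z.

(K is a triangulation of the torus T^2.)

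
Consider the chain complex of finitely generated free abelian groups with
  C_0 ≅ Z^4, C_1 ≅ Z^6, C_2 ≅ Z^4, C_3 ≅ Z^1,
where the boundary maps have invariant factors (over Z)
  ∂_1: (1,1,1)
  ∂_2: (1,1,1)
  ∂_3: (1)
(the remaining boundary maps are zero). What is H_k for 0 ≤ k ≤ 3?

H_0 = Z,  H_1 = 0,  H_2 = 0,  H_3 = 0.

H_0: b_0 = 4 − 0 − 3 = 1; torsion from ∂_1 factors > 1: none. So H_0 = Z.
H_1: b_1 = 6 − 3 − 3 = 0; torsion from ∂_2 factors > 1: none. So H_1 = 0.
H_2: b_2 = 4 − 3 − 1 = 0; torsion from ∂_3 factors > 1: none. So H_2 = 0.
H_3: b_3 = 1 − 1 − 0 = 0; torsion from ∂_4 factors > 1: none. So H_3 = 0.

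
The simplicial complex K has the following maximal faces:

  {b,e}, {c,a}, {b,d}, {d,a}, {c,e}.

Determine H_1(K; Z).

H_1 ≅ Z.

Fix the vertex order a < b < c < d < e and write every simplex with vertices in increasing order. Then dim K = 1 and the simplices of K are:

  0-simplices (5): a, b, c, d, e
  1-simplices (5): ac, ad, bd, be, ce

so the chain groups are C_0 ≅ Z^5, C_1 ≅ Z^5.

∂_1: C_1 → C_0 is given by ∂[p,q] = [q] − [p]. For instance
  ∂ce = e − c.
This gives a 5×5 integer matrix of rank 4; reducing to Smith normal form yields diagonal entries (1,1,1,1).

Reading off H_k = ker ∂_k / im ∂_{k+1}:

  H_1: rank ker ∂_1 − rank ∂_2 = (5 − 4) − 0 = 1, and there is no ∂_2, so H_1 ≅ Z.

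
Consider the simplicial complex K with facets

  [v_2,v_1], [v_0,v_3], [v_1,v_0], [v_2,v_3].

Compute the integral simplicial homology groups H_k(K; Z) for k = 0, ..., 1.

H_0 ≅ Z,  H_1 ≅ Z.

Order the vertices as v_0 < v_1 < v_2 < v_3. Listing each simplex with vertices in this order, K has dimension 1 with simplices:

  0-simplices (4): [v_0], [v_1], [v_2], [v_3]
  1-simplices (4): [v_0,v_1], [v_0,v_3], [v_1,v_2], [v_2,v_3]

Hence C_0 ≅ Z^4, C_1 ≅ Z^4.

The boundary map ∂_1: C_1 → C_0 sends each edge [p,q] (with p < q) to q − p. For instance
  ∂[v_2,v_3] = [v_3] − [v_2].
This gives a 4×4 integer matrix of rank 3; reducing to Smith normal form yields diagonal entries (1,1,1).

Computing H_k = (kernel of ∂_k) / (image of ∂_{k+1}):

  H_0: rank C_0 − rank ∂_1 = 4 − 3 = 1, and the invariant factors of ∂_1 are all 1, so H_0 = Z.
  H_1: rank ker ∂_1 − rank ∂_2 = (4 − 3) − 0 = 1, and there is no ∂_2, so H_1 = Z.

As a check, the Euler characteristic is 4 − 4 = 0, which agrees with 1 − 1 = 0.
(K is a triangulation of the circle S^1.)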